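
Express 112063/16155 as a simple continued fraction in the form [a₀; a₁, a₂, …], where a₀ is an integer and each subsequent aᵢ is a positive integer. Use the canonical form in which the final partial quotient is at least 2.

⌊112063/16155⌋ = 6, remainder 15133
⌊16155/15133⌋ = 1, remainder 1022
⌊15133/1022⌋ = 14, remainder 825
⌊1022/825⌋ = 1, remainder 197
⌊825/197⌋ = 4, remainder 37
⌊197/37⌋ = 5, remainder 12
⌊37/12⌋ = 3, remainder 1
⌊12/1⌋ = 12, remainder 0

[6; 1, 14, 1, 4, 5, 3, 12]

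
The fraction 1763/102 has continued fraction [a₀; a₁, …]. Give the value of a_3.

Repeatedly divide and take the remainder:
1763 ÷ 102 → quotient 17, remainder 29
102 ÷ 29 → quotient 3, remainder 15
29 ÷ 15 → quotient 1, remainder 14
15 ÷ 14 → quotient 1, remainder 1

1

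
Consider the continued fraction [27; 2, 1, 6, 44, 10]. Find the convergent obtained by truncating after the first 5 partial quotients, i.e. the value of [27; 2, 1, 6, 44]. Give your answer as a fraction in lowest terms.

Start with 44.
6 + 1/(44/1) = 6 + 1/44 = 265/44
1 + 1/(265/44) = 1 + 44/265 = 309/265
2 + 1/(309/265) = 2 + 265/309 = 883/309
27 + 1/(883/309) = 27 + 309/883 = 24150/883

24150/883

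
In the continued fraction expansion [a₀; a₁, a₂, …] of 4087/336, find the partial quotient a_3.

4087 ÷ 336 → quotient 12, remainder 55
336 ÷ 55 → quotient 6, remainder 6
55 ÷ 6 → quotient 9, remainder 1
6 ÷ 1 → quotient 6, remainder 0

6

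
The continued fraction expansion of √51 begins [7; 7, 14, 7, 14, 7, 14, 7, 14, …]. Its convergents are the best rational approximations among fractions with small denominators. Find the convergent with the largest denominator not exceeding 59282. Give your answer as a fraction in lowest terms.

70693/9899

a_0 = 7: 7/1  (≤ bound)
a_1 = 7: 50/7  (≤ bound)
a_2 = 14: 707/99  (≤ bound)
a_3 = 7: 4999/700  (≤ bound)
a_4 = 14: 70693/9899  (≤ bound)
a_5 = 7: 499850/69993  (> 59282, stop)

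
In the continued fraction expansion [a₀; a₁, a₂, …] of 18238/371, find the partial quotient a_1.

⌊18238/371⌋ = 49, remainder 59
⌊371/59⌋ = 6, remainder 17

6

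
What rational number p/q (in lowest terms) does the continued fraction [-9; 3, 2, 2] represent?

a_0 = -9: -9/1
a_1 = 3: -26/3
a_2 = 2: -61/7
a_3 = 2: -148/17

-148/17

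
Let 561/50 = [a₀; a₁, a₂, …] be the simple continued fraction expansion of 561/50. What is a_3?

1

Repeatedly divide and take the remainder:
⌊561/50⌋ = 11, remainder 11
⌊50/11⌋ = 4, remainder 6
⌊11/6⌋ = 1, remainder 5
⌊6/5⌋ = 1, remainder 1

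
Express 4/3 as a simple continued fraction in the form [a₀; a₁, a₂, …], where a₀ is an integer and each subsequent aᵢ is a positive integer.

4 ÷ 3 → quotient 1, remainder 1
3 ÷ 1 → quotient 3, remainder 0

[1; 3]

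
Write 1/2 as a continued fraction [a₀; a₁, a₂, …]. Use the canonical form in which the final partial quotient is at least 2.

1 ÷ 2 → quotient 0, remainder 1
2 ÷ 1 → quotient 2, remainder 0

[0; 2]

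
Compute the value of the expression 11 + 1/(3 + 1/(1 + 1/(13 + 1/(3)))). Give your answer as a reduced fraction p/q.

1902/169

a_0 = 11: 11/1
a_1 = 3: 34/3
a_2 = 1: 45/4
a_3 = 13: 619/55
a_4 = 3: 1902/169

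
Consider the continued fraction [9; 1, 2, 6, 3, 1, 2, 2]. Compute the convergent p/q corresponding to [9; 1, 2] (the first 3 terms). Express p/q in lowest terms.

29/3

Start with 2.
1 + 1/(2/1) = 1 + 1/2 = 3/2
9 + 1/(3/2) = 9 + 2/3 = 29/3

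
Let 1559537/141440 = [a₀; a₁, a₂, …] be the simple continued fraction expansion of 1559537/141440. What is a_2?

3

1559537 ÷ 141440 → quotient 11, remainder 3697
141440 ÷ 3697 → quotient 38, remainder 954
3697 ÷ 954 → quotient 3, remainder 835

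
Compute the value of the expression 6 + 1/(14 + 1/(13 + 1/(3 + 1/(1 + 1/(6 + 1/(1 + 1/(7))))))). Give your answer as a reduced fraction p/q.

276439/45534

Start with 7.
1 + 1/(7/1) = 1 + 1/7 = 8/7
6 + 1/(8/7) = 6 + 7/8 = 55/8
1 + 1/(55/8) = 1 + 8/55 = 63/55
3 + 1/(63/55) = 3 + 55/63 = 244/63
13 + 1/(244/63) = 13 + 63/244 = 3235/244
14 + 1/(3235/244) = 14 + 244/3235 = 45534/3235
6 + 1/(45534/3235) = 6 + 3235/45534 = 276439/45534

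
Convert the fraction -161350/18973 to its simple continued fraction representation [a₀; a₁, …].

[-9; 2, 59, 6, 8, 1, 2]

-161350 ÷ 18973 → quotient -9, remainder 9407
18973 ÷ 9407 → quotient 2, remainder 159
9407 ÷ 159 → quotient 59, remainder 26
159 ÷ 26 → quotient 6, remainder 3
26 ÷ 3 → quotient 8, remainder 2
3 ÷ 2 → quotient 1, remainder 1
2 ÷ 1 → quotient 2, remainder 0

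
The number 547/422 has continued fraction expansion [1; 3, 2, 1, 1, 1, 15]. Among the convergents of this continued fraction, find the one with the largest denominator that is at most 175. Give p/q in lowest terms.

a_0 = 1: 1/1  (≤ bound)
a_1 = 3: 4/3  (≤ bound)
a_2 = 2: 9/7  (≤ bound)
a_3 = 1: 13/10  (≤ bound)
a_4 = 1: 22/17  (≤ bound)
a_5 = 1: 35/27  (≤ bound)
a_6 = 15: 547/422  (> 175, stop)

35/27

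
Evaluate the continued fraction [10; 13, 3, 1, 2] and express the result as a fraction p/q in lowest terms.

Starting at the tail and folding back:
Start with 2.
1 + 1/(2/1) = 1 + 1/2 = 3/2
3 + 1/(3/2) = 3 + 2/3 = 11/3
13 + 1/(11/3) = 13 + 3/11 = 146/11
10 + 1/(146/11) = 10 + 11/146 = 1471/146

1471/146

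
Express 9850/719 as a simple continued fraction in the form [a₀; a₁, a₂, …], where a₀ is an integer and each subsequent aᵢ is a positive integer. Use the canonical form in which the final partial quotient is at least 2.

Repeatedly divide and take the remainder:
⌊9850/719⌋ = 13, remainder 503
⌊719/503⌋ = 1, remainder 216
⌊503/216⌋ = 2, remainder 71
⌊216/71⌋ = 3, remainder 3
⌊71/3⌋ = 23, remainder 2
⌊3/2⌋ = 1, remainder 1
⌊2/1⌋ = 2, remainder 0

[13; 1, 2, 3, 23, 1, 2]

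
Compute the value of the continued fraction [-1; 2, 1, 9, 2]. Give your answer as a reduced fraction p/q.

-40/61

a_0 = -1: -1/1
a_1 = 2: -1/2
a_2 = 1: -2/3
a_3 = 9: -19/29
a_4 = 2: -40/61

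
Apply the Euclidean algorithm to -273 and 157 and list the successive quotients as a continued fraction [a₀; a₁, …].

Run the Euclidean algorithm, recording each quotient:
⌊-273/157⌋ = -2, remainder 41
⌊157/41⌋ = 3, remainder 34
⌊41/34⌋ = 1, remainder 7
⌊34/7⌋ = 4, remainder 6
⌊7/6⌋ = 1, remainder 1
⌊6/1⌋ = 6, remainder 0

[-2; 3, 1, 4, 1, 6]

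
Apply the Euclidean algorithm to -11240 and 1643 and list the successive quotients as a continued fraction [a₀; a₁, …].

[-7; 6, 3, 2, 1, 1, 3, 4]

Apply division with remainder until the remainder is 0:
⌊-11240/1643⌋ = -7, remainder 261
⌊1643/261⌋ = 6, remainder 77
⌊261/77⌋ = 3, remainder 30
⌊77/30⌋ = 2, remainder 17
⌊30/17⌋ = 1, remainder 13
⌊17/13⌋ = 1, remainder 4
⌊13/4⌋ = 3, remainder 1
⌊4/1⌋ = 4, remainder 0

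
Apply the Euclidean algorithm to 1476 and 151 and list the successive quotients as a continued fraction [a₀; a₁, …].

1476 = 9·151 + 117, so a_0 = 9
151 = 1·117 + 34, so a_1 = 1
117 = 3·34 + 15, so a_2 = 3
34 = 2·15 + 4, so a_3 = 2
15 = 3·4 + 3, so a_4 = 3
4 = 1·3 + 1, so a_5 = 1
3 = 3·1 + 0, so a_6 = 3

[9; 1, 3, 2, 3, 1, 3]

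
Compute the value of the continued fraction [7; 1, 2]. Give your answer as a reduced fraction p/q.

Start with 2.
1 + 1/(2/1) = 1 + 1/2 = 3/2
7 + 1/(3/2) = 7 + 2/3 = 23/3

23/3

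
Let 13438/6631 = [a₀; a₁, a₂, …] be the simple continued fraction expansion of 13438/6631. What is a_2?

1

⌊13438/6631⌋ = 2, remainder 176
⌊6631/176⌋ = 37, remainder 119
⌊176/119⌋ = 1, remainder 57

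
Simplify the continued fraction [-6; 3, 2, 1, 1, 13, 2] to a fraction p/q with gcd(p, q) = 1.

Work from the innermost term outward:
Start with 2.
13 + 1/(2/1) = 13 + 1/2 = 27/2
1 + 1/(27/2) = 1 + 2/27 = 29/27
1 + 1/(29/27) = 1 + 27/29 = 56/29
2 + 1/(56/29) = 2 + 29/56 = 141/56
3 + 1/(141/56) = 3 + 56/141 = 479/141
-6 + 1/(479/141) = -6 + 141/479 = -2733/479

-2733/479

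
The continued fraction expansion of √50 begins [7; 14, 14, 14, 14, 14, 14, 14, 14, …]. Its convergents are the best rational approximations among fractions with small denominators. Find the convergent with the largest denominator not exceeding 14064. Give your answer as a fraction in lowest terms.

19601/2772

List convergents until the denominator exceeds the bound:
a_0 = 7: 7/1  (≤ bound)
a_1 = 14: 99/14  (≤ bound)
a_2 = 14: 1393/197  (≤ bound)
a_3 = 14: 19601/2772  (≤ bound)
a_4 = 14: 275807/39005  (> 14064, stop)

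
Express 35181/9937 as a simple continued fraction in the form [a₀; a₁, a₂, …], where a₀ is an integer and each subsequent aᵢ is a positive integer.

[3; 1, 1, 5, 1, 2, 5, 50]

Run the Euclidean algorithm, recording each quotient:
35181 = 3·9937 + 5370, so a_0 = 3
9937 = 1·5370 + 4567, so a_1 = 1
5370 = 1·4567 + 803, so a_2 = 1
4567 = 5·803 + 552, so a_3 = 5
803 = 1·552 + 251, so a_4 = 1
552 = 2·251 + 50, so a_5 = 2
251 = 5·50 + 1, so a_6 = 5
50 = 50·1 + 0, so a_7 = 50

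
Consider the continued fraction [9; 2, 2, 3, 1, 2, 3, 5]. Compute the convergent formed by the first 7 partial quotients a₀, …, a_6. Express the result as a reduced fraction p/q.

Start with 3.
2 + 1/(3/1) = 2 + 1/3 = 7/3
1 + 1/(7/3) = 1 + 3/7 = 10/7
3 + 1/(10/7) = 3 + 7/10 = 37/10
2 + 1/(37/10) = 2 + 10/37 = 84/37
2 + 1/(84/37) = 2 + 37/84 = 205/84
9 + 1/(205/84) = 9 + 84/205 = 1929/205

1929/205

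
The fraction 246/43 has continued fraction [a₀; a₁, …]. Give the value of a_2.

2

Apply division with remainder until the remainder is 0:
246 = 5·43 + 31, so a_0 = 5
43 = 1·31 + 12, so a_1 = 1
31 = 2·12 + 7, so a_2 = 2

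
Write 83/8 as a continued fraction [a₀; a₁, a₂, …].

83 ÷ 8 → quotient 10, remainder 3
8 ÷ 3 → quotient 2, remainder 2
3 ÷ 2 → quotient 1, remainder 1
2 ÷ 1 → quotient 2, remainder 0

[10; 2, 1, 2]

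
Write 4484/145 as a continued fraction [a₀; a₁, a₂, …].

[30; 1, 12, 5, 2]

Apply division with remainder until the remainder is 0:
4484 = 30·145 + 134, so a_0 = 30
145 = 1·134 + 11, so a_1 = 1
134 = 12·11 + 2, so a_2 = 12
11 = 5·2 + 1, so a_3 = 5
2 = 2·1 + 0, so a_4 = 2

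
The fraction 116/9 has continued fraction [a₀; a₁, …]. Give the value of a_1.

1

⌊116/9⌋ = 12, remainder 8
⌊9/8⌋ = 1, remainder 1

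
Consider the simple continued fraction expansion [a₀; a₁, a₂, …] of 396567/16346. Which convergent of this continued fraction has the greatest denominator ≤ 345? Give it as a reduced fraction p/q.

558/23

a_0 = 24: 24/1  (≤ bound)
a_1 = 3: 73/3  (≤ bound)
a_2 = 1: 97/4  (≤ bound)
a_3 = 5: 558/23  (≤ bound)
a_4 = 26: 14605/602  (> 345, stop)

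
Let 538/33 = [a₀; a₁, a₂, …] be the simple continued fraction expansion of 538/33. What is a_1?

Run the Euclidean algorithm, recording each quotient:
⌊538/33⌋ = 16, remainder 10
⌊33/10⌋ = 3, remainder 3

3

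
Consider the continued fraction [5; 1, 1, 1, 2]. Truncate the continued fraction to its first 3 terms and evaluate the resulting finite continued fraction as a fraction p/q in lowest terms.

11/2

Build up convergents one term at a time:
a_0 = 5: 5/1
a_1 = 1: 6/1
a_2 = 1: 11/2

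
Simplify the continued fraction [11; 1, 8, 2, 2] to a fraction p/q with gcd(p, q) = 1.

559/47

Starting at the tail and folding back:
Start with 2.
2 + 1/(2/1) = 2 + 1/2 = 5/2
8 + 1/(5/2) = 8 + 2/5 = 42/5
1 + 1/(42/5) = 1 + 5/42 = 47/42
11 + 1/(47/42) = 11 + 42/47 = 559/47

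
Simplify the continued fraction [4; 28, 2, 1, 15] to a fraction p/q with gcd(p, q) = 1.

a_0 = 4: 4/1
a_1 = 28: 113/28
a_2 = 2: 230/57
a_3 = 1: 343/85
a_4 = 15: 5375/1332

5375/1332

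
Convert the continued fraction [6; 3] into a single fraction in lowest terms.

Start with 3.
6 + 1/(3/1) = 6 + 1/3 = 19/3

19/3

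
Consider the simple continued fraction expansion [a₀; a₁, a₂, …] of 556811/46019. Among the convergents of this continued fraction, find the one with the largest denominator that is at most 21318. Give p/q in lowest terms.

List convergents until the denominator exceeds the bound:
a_0 = 12: 12/1  (≤ bound)
a_1 = 10: 121/10  (≤ bound)
a_2 = 24: 2916/241  (≤ bound)
a_3 = 4: 11785/974  (≤ bound)
a_4 = 47: 556811/46019  (> 21318, stop)

11785/974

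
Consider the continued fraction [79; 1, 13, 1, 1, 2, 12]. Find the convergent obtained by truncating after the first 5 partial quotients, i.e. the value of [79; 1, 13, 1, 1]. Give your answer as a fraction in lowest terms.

2318/29

Compute successive convergents:
a_0 = 79: 79/1
a_1 = 1: 80/1
a_2 = 13: 1119/14
a_3 = 1: 1199/15
a_4 = 1: 2318/29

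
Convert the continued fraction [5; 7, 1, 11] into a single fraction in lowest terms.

Start with 11.
1 + 1/(11/1) = 1 + 1/11 = 12/11
7 + 1/(12/11) = 7 + 11/12 = 95/12
5 + 1/(95/12) = 5 + 12/95 = 487/95

487/95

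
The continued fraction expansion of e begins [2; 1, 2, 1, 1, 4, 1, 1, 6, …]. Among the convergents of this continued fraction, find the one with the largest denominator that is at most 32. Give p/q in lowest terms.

87/32

a_0 = 2: 2/1  (≤ bound)
a_1 = 1: 3/1  (≤ bound)
a_2 = 2: 8/3  (≤ bound)
a_3 = 1: 11/4  (≤ bound)
a_4 = 1: 19/7  (≤ bound)
a_5 = 4: 87/32  (≤ bound)
a_6 = 1: 106/39  (> 32, stop)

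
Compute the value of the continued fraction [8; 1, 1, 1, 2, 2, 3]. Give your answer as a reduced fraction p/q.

Build up convergents one term at a time:
a_0 = 8: 8/1
a_1 = 1: 9/1
a_2 = 1: 17/2
a_3 = 1: 26/3
a_4 = 2: 69/8
a_5 = 2: 164/19
a_6 = 3: 561/65

561/65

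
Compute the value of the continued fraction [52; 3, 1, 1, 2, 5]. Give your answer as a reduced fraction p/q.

5071/97

Start with 5.
2 + 1/(5/1) = 2 + 1/5 = 11/5
1 + 1/(11/5) = 1 + 5/11 = 16/11
1 + 1/(16/11) = 1 + 11/16 = 27/16
3 + 1/(27/16) = 3 + 16/27 = 97/27
52 + 1/(97/27) = 52 + 27/97 = 5071/97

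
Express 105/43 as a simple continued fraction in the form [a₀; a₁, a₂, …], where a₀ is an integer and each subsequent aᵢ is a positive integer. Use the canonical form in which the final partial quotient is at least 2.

[2; 2, 3, 1, 4]

⌊105/43⌋ = 2, remainder 19
⌊43/19⌋ = 2, remainder 5
⌊19/5⌋ = 3, remainder 4
⌊5/4⌋ = 1, remainder 1
⌊4/1⌋ = 4, remainder 0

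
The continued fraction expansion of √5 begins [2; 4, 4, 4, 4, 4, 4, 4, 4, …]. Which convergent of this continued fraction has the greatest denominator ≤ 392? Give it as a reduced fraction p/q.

a_0 = 2: 2/1  (≤ bound)
a_1 = 4: 9/4  (≤ bound)
a_2 = 4: 38/17  (≤ bound)
a_3 = 4: 161/72  (≤ bound)
a_4 = 4: 682/305  (≤ bound)
a_5 = 4: 2889/1292  (> 392, stop)

682/305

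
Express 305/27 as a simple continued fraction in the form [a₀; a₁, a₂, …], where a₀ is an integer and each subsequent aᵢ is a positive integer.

[11; 3, 2, 1, 2]

Run the Euclidean algorithm, recording each quotient:
305 = 11·27 + 8, so a_0 = 11
27 = 3·8 + 3, so a_1 = 3
8 = 2·3 + 2, so a_2 = 2
3 = 1·2 + 1, so a_3 = 1
2 = 2·1 + 0, so a_4 = 2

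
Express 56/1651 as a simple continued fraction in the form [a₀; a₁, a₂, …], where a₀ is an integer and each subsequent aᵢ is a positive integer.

56 ÷ 1651 → quotient 0, remainder 56
1651 ÷ 56 → quotient 29, remainder 27
56 ÷ 27 → quotient 2, remainder 2
27 ÷ 2 → quotient 13, remainder 1
2 ÷ 1 → quotient 2, remainder 0

[0; 29, 2, 13, 2]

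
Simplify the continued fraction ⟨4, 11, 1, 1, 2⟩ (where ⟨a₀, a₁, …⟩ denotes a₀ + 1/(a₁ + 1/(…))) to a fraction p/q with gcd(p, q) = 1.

237/58

a_0 = 4: 4/1
a_1 = 11: 45/11
a_2 = 1: 49/12
a_3 = 1: 94/23
a_4 = 2: 237/58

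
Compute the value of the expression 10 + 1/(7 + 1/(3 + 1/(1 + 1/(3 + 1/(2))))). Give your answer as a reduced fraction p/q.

2504/247

a_0 = 10: 10/1
a_1 = 7: 71/7
a_2 = 3: 223/22
a_3 = 1: 294/29
a_4 = 3: 1105/109
a_5 = 2: 2504/247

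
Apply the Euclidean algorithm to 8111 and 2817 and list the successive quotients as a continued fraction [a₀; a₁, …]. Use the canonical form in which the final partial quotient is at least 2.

[2; 1, 7, 3, 1, 1, 48]

⌊8111/2817⌋ = 2, remainder 2477
⌊2817/2477⌋ = 1, remainder 340
⌊2477/340⌋ = 7, remainder 97
⌊340/97⌋ = 3, remainder 49
⌊97/49⌋ = 1, remainder 48
⌊49/48⌋ = 1, remainder 1
⌊48/1⌋ = 48, remainder 0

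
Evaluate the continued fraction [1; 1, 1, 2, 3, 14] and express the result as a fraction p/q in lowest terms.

Starting at the tail and folding back:
Start with 14.
3 + 1/(14/1) = 3 + 1/14 = 43/14
2 + 1/(43/14) = 2 + 14/43 = 100/43
1 + 1/(100/43) = 1 + 43/100 = 143/100
1 + 1/(143/100) = 1 + 100/143 = 243/143
1 + 1/(243/143) = 1 + 143/243 = 386/243

386/243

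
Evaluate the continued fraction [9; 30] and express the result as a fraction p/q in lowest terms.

271/30

Compute successive convergents:
a_0 = 9: 9/1
a_1 = 30: 271/30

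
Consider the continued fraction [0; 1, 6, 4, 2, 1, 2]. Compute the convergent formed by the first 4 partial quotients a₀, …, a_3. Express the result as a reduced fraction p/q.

Start with 4.
6 + 1/(4/1) = 6 + 1/4 = 25/4
1 + 1/(25/4) = 1 + 4/25 = 29/25
0 + 1/(29/25) = 0 + 25/29 = 25/29

25/29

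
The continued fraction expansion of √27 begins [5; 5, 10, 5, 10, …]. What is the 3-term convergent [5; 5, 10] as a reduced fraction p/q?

a_0 = 5: 5/1
a_1 = 5: 26/5
a_2 = 10: 265/51

265/51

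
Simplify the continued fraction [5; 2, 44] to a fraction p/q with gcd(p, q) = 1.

Collapse the nested fraction from the inside out:
Start with 44.
2 + 1/(44/1) = 2 + 1/44 = 89/44
5 + 1/(89/44) = 5 + 44/89 = 489/89

489/89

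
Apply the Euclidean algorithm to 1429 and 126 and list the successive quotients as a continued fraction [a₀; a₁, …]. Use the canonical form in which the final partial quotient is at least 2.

Run the Euclidean algorithm, recording each quotient:
1429 = 11·126 + 43, so a_0 = 11
126 = 2·43 + 40, so a_1 = 2
43 = 1·40 + 3, so a_2 = 1
40 = 13·3 + 1, so a_3 = 13
3 = 3·1 + 0, so a_4 = 3

[11; 2, 1, 13, 3]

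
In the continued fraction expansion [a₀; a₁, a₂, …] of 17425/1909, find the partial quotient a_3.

4

17425 = 9·1909 + 244, so a_0 = 9
1909 = 7·244 + 201, so a_1 = 7
244 = 1·201 + 43, so a_2 = 1
201 = 4·43 + 29, so a_3 = 4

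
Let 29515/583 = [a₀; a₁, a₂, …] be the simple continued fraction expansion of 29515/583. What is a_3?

29515 ÷ 583 → quotient 50, remainder 365
583 ÷ 365 → quotient 1, remainder 218
365 ÷ 218 → quotient 1, remainder 147
218 ÷ 147 → quotient 1, remainder 71

1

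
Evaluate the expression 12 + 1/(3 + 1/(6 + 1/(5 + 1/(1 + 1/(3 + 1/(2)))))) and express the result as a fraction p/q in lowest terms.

12501/1015

Starting at the tail and folding back:
Start with 2.
3 + 1/(2/1) = 3 + 1/2 = 7/2
1 + 1/(7/2) = 1 + 2/7 = 9/7
5 + 1/(9/7) = 5 + 7/9 = 52/9
6 + 1/(52/9) = 6 + 9/52 = 321/52
3 + 1/(321/52) = 3 + 52/321 = 1015/321
12 + 1/(1015/321) = 12 + 321/1015 = 12501/1015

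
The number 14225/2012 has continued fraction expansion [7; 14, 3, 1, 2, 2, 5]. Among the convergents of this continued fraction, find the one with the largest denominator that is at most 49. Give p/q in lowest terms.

304/43

a_0 = 7: 7/1  (≤ bound)
a_1 = 14: 99/14  (≤ bound)
a_2 = 3: 304/43  (≤ bound)
a_3 = 1: 403/57  (> 49, stop)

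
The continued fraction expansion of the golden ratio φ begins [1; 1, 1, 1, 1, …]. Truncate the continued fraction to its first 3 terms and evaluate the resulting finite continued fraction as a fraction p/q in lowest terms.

a_0 = 1: 1/1
a_1 = 1: 2/1
a_2 = 1: 3/2

3/2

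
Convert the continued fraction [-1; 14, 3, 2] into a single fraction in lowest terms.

a_0 = -1: -1/1
a_1 = 14: -13/14
a_2 = 3: -40/43
a_3 = 2: -93/100

-93/100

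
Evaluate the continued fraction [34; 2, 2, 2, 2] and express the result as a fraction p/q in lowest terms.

998/29

Start with 2.
2 + 1/(2/1) = 2 + 1/2 = 5/2
2 + 1/(5/2) = 2 + 2/5 = 12/5
2 + 1/(12/5) = 2 + 5/12 = 29/12
34 + 1/(29/12) = 34 + 12/29 = 998/29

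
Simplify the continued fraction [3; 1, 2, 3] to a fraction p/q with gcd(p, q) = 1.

37/10

Start with 3.
2 + 1/(3/1) = 2 + 1/3 = 7/3
1 + 1/(7/3) = 1 + 3/7 = 10/7
3 + 1/(10/7) = 3 + 7/10 = 37/10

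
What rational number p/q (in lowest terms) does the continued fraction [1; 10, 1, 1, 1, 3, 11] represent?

1443/1319

Start with 11.
3 + 1/(11/1) = 3 + 1/11 = 34/11
1 + 1/(34/11) = 1 + 11/34 = 45/34
1 + 1/(45/34) = 1 + 34/45 = 79/45
1 + 1/(79/45) = 1 + 45/79 = 124/79
10 + 1/(124/79) = 10 + 79/124 = 1319/124
1 + 1/(1319/124) = 1 + 124/1319 = 1443/1319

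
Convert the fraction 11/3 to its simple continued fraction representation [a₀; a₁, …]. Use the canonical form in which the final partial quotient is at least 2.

11 = 3·3 + 2, so a_0 = 3
3 = 1·2 + 1, so a_1 = 1
2 = 2·1 + 0, so a_2 = 2

[3; 1, 2]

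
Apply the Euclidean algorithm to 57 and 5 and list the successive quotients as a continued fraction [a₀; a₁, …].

57 = 11·5 + 2, so a_0 = 11
5 = 2·2 + 1, so a_1 = 2
2 = 2·1 + 0, so a_2 = 2

[11; 2, 2]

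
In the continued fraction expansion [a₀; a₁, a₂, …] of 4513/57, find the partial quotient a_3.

Run the Euclidean algorithm, recording each quotient:
4513 = 79·57 + 10, so a_0 = 79
57 = 5·10 + 7, so a_1 = 5
10 = 1·7 + 3, so a_2 = 1
7 = 2·3 + 1, so a_3 = 2

2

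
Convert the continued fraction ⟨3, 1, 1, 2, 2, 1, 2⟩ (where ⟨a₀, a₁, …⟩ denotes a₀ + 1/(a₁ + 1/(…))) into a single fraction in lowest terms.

Use the convergent recurrence hₖ = aₖ·hₖ₋₁ + hₖ₋₂ (and likewise for the denominators kₖ):
a_0 = 3: 3/1
a_1 = 1: 4/1
a_2 = 1: 7/2
a_3 = 2: 18/5
a_4 = 2: 43/12
a_5 = 1: 61/17
a_6 = 2: 165/46

165/46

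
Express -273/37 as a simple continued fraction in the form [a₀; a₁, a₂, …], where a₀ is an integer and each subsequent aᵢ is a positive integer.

[-8; 1, 1, 1, 1, 1, 4]

-273 ÷ 37 → quotient -8, remainder 23
37 ÷ 23 → quotient 1, remainder 14
23 ÷ 14 → quotient 1, remainder 9
14 ÷ 9 → quotient 1, remainder 5
9 ÷ 5 → quotient 1, remainder 4
5 ÷ 4 → quotient 1, remainder 1
4 ÷ 1 → quotient 4, remainder 0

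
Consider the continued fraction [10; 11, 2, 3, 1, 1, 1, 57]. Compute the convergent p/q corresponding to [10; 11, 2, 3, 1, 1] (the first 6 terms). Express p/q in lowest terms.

Start with 1.
1 + 1/(1/1) = 1 + 1/1 = 2/1
3 + 1/(2/1) = 3 + 1/2 = 7/2
2 + 1/(7/2) = 2 + 2/7 = 16/7
11 + 1/(16/7) = 11 + 7/16 = 183/16
10 + 1/(183/16) = 10 + 16/183 = 1846/183

1846/183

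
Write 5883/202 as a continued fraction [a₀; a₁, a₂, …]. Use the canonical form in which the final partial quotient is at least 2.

5883 ÷ 202 → quotient 29, remainder 25
202 ÷ 25 → quotient 8, remainder 2
25 ÷ 2 → quotient 12, remainder 1
2 ÷ 1 → quotient 2, remainder 0

[29; 8, 12, 2]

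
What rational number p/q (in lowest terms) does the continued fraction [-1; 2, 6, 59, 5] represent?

Use the convergent recurrence hₖ = aₖ·hₖ₋₁ + hₖ₋₂ (and likewise for the denominators kₖ):
a_0 = -1: -1/1
a_1 = 2: -1/2
a_2 = 6: -7/13
a_3 = 59: -414/769
a_4 = 5: -2077/3858

-2077/3858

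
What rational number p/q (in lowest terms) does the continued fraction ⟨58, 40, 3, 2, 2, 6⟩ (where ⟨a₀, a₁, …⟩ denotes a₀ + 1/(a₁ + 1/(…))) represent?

254845/4392

a_0 = 58: 58/1
a_1 = 40: 2321/40
a_2 = 3: 7021/121
a_3 = 2: 16363/282
a_4 = 2: 39747/685
a_5 = 6: 254845/4392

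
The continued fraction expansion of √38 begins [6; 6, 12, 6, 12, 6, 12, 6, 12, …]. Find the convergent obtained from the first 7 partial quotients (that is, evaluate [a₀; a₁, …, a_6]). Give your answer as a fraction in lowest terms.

2463306/399601

a_0 = 6: 6/1
a_1 = 6: 37/6
a_2 = 12: 450/73
a_3 = 6: 2737/444
a_4 = 12: 33294/5401
a_5 = 6: 202501/32850
a_6 = 12: 2463306/399601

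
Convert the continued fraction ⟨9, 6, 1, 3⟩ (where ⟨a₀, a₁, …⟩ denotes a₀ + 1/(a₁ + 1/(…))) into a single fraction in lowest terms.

247/27

Start with 3.
1 + 1/(3/1) = 1 + 1/3 = 4/3
6 + 1/(4/3) = 6 + 3/4 = 27/4
9 + 1/(27/4) = 9 + 4/27 = 247/27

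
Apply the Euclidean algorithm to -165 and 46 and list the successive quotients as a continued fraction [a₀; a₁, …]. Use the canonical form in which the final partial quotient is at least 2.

-165 ÷ 46 → quotient -4, remainder 19
46 ÷ 19 → quotient 2, remainder 8
19 ÷ 8 → quotient 2, remainder 3
8 ÷ 3 → quotient 2, remainder 2
3 ÷ 2 → quotient 1, remainder 1
2 ÷ 1 → quotient 2, remainder 0

[-4; 2, 2, 2, 1, 2]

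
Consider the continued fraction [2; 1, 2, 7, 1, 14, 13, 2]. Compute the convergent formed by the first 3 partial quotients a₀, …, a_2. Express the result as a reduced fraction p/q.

Start with 2.
1 + 1/(2/1) = 1 + 1/2 = 3/2
2 + 1/(3/2) = 2 + 2/3 = 8/3

8/3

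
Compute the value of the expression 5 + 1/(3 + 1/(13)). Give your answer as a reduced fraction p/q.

213/40

Start with 13.
3 + 1/(13/1) = 3 + 1/13 = 40/13
5 + 1/(40/13) = 5 + 13/40 = 213/40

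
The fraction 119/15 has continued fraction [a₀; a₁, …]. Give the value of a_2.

14

⌊119/15⌋ = 7, remainder 14
⌊15/14⌋ = 1, remainder 1
⌊14/1⌋ = 14, remainder 0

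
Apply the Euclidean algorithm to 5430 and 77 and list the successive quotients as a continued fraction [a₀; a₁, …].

[70; 1, 1, 12, 3]

Apply division with remainder until the remainder is 0:
5430 ÷ 77 → quotient 70, remainder 40
77 ÷ 40 → quotient 1, remainder 37
40 ÷ 37 → quotient 1, remainder 3
37 ÷ 3 → quotient 12, remainder 1
3 ÷ 1 → quotient 3, remainder 0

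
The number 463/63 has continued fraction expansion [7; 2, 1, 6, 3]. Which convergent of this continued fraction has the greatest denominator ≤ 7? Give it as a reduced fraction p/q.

a_0 = 7: 7/1  (≤ bound)
a_1 = 2: 15/2  (≤ bound)
a_2 = 1: 22/3  (≤ bound)
a_3 = 6: 147/20  (> 7, stop)

22/3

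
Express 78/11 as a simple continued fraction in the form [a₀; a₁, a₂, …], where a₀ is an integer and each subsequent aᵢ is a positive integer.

[7; 11]

⌊78/11⌋ = 7, remainder 1
⌊11/1⌋ = 11, remainder 0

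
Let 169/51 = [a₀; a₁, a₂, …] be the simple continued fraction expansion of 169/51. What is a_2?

⌊169/51⌋ = 3, remainder 16
⌊51/16⌋ = 3, remainder 3
⌊16/3⌋ = 5, remainder 1

5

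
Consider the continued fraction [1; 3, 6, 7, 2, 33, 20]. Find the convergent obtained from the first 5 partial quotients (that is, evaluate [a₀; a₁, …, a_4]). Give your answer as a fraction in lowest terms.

a_0 = 1: 1/1
a_1 = 3: 4/3
a_2 = 6: 25/19
a_3 = 7: 179/136
a_4 = 2: 383/291

383/291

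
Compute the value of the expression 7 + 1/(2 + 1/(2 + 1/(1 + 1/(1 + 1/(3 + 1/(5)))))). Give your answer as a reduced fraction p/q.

1684/227

Collapse the nested fraction from the inside out:
Start with 5.
3 + 1/(5/1) = 3 + 1/5 = 16/5
1 + 1/(16/5) = 1 + 5/16 = 21/16
1 + 1/(21/16) = 1 + 16/21 = 37/21
2 + 1/(37/21) = 2 + 21/37 = 95/37
2 + 1/(95/37) = 2 + 37/95 = 227/95
7 + 1/(227/95) = 7 + 95/227 = 1684/227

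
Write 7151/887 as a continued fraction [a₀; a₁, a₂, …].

[8; 16, 7, 1, 6]

⌊7151/887⌋ = 8, remainder 55
⌊887/55⌋ = 16, remainder 7
⌊55/7⌋ = 7, remainder 6
⌊7/6⌋ = 1, remainder 1
⌊6/1⌋ = 6, remainder 0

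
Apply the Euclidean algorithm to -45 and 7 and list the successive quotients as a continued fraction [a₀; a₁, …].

[-7; 1, 1, 3]

-45 ÷ 7 → quotient -7, remainder 4
7 ÷ 4 → quotient 1, remainder 3
4 ÷ 3 → quotient 1, remainder 1
3 ÷ 1 → quotient 3, remainder 0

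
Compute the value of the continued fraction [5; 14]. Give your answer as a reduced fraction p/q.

Compute successive convergents:
a_0 = 5: 5/1
a_1 = 14: 71/14

71/14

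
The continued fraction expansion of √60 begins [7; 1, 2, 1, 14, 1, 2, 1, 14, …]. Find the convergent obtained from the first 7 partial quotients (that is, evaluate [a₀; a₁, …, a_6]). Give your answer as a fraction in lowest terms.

1433/185

Use the convergent recurrence hₖ = aₖ·hₖ₋₁ + hₖ₋₂ (and likewise for the denominators kₖ):
a_0 = 7: 7/1
a_1 = 1: 8/1
a_2 = 2: 23/3
a_3 = 1: 31/4
a_4 = 14: 457/59
a_5 = 1: 488/63
a_6 = 2: 1433/185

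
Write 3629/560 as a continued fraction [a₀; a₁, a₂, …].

[6; 2, 12, 4, 2, 2]

⌊3629/560⌋ = 6, remainder 269
⌊560/269⌋ = 2, remainder 22
⌊269/22⌋ = 12, remainder 5
⌊22/5⌋ = 4, remainder 2
⌊5/2⌋ = 2, remainder 1
⌊2/1⌋ = 2, remainder 0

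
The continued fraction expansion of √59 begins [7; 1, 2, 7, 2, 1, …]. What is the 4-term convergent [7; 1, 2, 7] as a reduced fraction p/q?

Work from the innermost term outward:
Start with 7.
2 + 1/(7/1) = 2 + 1/7 = 15/7
1 + 1/(15/7) = 1 + 7/15 = 22/15
7 + 1/(22/15) = 7 + 15/22 = 169/22

169/22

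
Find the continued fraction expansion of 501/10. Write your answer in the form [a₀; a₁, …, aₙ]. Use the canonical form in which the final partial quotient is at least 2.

[50; 10]

501 ÷ 10 → quotient 50, remainder 1
10 ÷ 1 → quotient 10, remainder 0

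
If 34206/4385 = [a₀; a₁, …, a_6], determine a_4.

3

34206 = 7·4385 + 3511, so a_0 = 7
4385 = 1·3511 + 874, so a_1 = 1
3511 = 4·874 + 15, so a_2 = 4
874 = 58·15 + 4, so a_3 = 58
15 = 3·4 + 3, so a_4 = 3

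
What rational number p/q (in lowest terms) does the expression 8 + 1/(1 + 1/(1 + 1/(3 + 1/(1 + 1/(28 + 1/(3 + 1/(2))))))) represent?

15666/1831

Start with 2.
3 + 1/(2/1) = 3 + 1/2 = 7/2
28 + 1/(7/2) = 28 + 2/7 = 198/7
1 + 1/(198/7) = 1 + 7/198 = 205/198
3 + 1/(205/198) = 3 + 198/205 = 813/205
1 + 1/(813/205) = 1 + 205/813 = 1018/813
1 + 1/(1018/813) = 1 + 813/1018 = 1831/1018
8 + 1/(1831/1018) = 8 + 1018/1831 = 15666/1831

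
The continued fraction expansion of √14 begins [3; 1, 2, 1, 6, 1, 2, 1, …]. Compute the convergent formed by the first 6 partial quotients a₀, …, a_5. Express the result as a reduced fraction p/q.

a_0 = 3: 3/1
a_1 = 1: 4/1
a_2 = 2: 11/3
a_3 = 1: 15/4
a_4 = 6: 101/27
a_5 = 1: 116/31

116/31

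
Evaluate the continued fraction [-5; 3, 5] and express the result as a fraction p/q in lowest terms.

Start with 5.
3 + 1/(5/1) = 3 + 1/5 = 16/5
-5 + 1/(16/5) = -5 + 5/16 = -75/16

-75/16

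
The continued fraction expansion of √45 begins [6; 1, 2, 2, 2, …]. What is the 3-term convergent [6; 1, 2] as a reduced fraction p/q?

20/3

Use the convergent recurrence hₖ = aₖ·hₖ₋₁ + hₖ₋₂ (and likewise for the denominators kₖ):
a_0 = 6: 6/1
a_1 = 1: 7/1
a_2 = 2: 20/3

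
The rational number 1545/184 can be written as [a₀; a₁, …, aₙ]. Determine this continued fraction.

[8; 2, 1, 1, 11, 1, 2]

⌊1545/184⌋ = 8, remainder 73
⌊184/73⌋ = 2, remainder 38
⌊73/38⌋ = 1, remainder 35
⌊38/35⌋ = 1, remainder 3
⌊35/3⌋ = 11, remainder 2
⌊3/2⌋ = 1, remainder 1
⌊2/1⌋ = 2, remainder 0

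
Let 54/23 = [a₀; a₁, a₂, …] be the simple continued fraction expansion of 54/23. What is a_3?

7

Repeatedly divide and take the remainder:
⌊54/23⌋ = 2, remainder 8
⌊23/8⌋ = 2, remainder 7
⌊8/7⌋ = 1, remainder 1
⌊7/1⌋ = 7, remainder 0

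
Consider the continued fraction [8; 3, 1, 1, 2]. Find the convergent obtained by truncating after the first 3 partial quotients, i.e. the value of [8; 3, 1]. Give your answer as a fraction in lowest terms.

Start with 1.
3 + 1/(1/1) = 3 + 1/1 = 4/1
8 + 1/(4/1) = 8 + 1/4 = 33/4

33/4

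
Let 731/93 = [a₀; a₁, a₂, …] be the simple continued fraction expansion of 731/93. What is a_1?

1

⌊731/93⌋ = 7, remainder 80
⌊93/80⌋ = 1, remainder 13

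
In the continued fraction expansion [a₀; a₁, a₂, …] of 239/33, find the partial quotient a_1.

Repeatedly divide and take the remainder:
⌊239/33⌋ = 7, remainder 8
⌊33/8⌋ = 4, remainder 1

4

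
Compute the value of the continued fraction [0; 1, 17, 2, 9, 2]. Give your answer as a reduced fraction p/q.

Starting at the tail and folding back:
Start with 2.
9 + 1/(2/1) = 9 + 1/2 = 19/2
2 + 1/(19/2) = 2 + 2/19 = 40/19
17 + 1/(40/19) = 17 + 19/40 = 699/40
1 + 1/(699/40) = 1 + 40/699 = 739/699
0 + 1/(739/699) = 0 + 699/739 = 699/739

699/739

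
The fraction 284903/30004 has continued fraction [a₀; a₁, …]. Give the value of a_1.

2

Run the Euclidean algorithm, recording each quotient:
284903 = 9·30004 + 14867, so a_0 = 9
30004 = 2·14867 + 270, so a_1 = 2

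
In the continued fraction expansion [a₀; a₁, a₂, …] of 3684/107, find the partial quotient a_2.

3

Repeatedly divide and take the remainder:
3684 = 34·107 + 46, so a_0 = 34
107 = 2·46 + 15, so a_1 = 2
46 = 3·15 + 1, so a_2 = 3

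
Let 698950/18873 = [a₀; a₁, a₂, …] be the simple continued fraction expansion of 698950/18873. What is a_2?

12

698950 ÷ 18873 → quotient 37, remainder 649
18873 ÷ 649 → quotient 29, remainder 52
649 ÷ 52 → quotient 12, remainder 25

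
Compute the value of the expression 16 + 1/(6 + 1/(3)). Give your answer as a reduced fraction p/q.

Start with 3.
6 + 1/(3/1) = 6 + 1/3 = 19/3
16 + 1/(19/3) = 16 + 3/19 = 307/19

307/19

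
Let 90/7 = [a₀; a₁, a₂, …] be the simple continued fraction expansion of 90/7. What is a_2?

6

Run the Euclidean algorithm, recording each quotient:
90 = 12·7 + 6, so a_0 = 12
7 = 1·6 + 1, so a_1 = 1
6 = 6·1 + 0, so a_2 = 6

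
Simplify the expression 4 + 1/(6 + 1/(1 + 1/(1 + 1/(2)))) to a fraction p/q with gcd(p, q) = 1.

137/33

Collapse the nested fraction from the inside out:
Start with 2.
1 + 1/(2/1) = 1 + 1/2 = 3/2
1 + 1/(3/2) = 1 + 2/3 = 5/3
6 + 1/(5/3) = 6 + 3/5 = 33/5
4 + 1/(33/5) = 4 + 5/33 = 137/33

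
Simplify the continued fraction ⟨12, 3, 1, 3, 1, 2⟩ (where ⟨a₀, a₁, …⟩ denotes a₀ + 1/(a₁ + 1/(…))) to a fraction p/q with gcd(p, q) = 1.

Start with 2.
1 + 1/(2/1) = 1 + 1/2 = 3/2
3 + 1/(3/2) = 3 + 2/3 = 11/3
1 + 1/(11/3) = 1 + 3/11 = 14/11
3 + 1/(14/11) = 3 + 11/14 = 53/14
12 + 1/(53/14) = 12 + 14/53 = 650/53

650/53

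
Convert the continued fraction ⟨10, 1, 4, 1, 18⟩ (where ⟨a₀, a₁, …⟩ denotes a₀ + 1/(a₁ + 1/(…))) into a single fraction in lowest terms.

1224/113

Use the convergent recurrence hₖ = aₖ·hₖ₋₁ + hₖ₋₂ (and likewise for the denominators kₖ):
a_0 = 10: 10/1
a_1 = 1: 11/1
a_2 = 4: 54/5
a_3 = 1: 65/6
a_4 = 18: 1224/113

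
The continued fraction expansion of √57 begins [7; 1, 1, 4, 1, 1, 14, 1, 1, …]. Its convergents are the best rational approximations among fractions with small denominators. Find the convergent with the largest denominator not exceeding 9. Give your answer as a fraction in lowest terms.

List convergents until the denominator exceeds the bound:
a_0 = 7: 7/1  (≤ bound)
a_1 = 1: 8/1  (≤ bound)
a_2 = 1: 15/2  (≤ bound)
a_3 = 4: 68/9  (≤ bound)
a_4 = 1: 83/11  (> 9, stop)

68/9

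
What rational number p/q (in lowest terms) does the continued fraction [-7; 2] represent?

-13/2

Compute successive convergents:
a_0 = -7: -7/1
a_1 = 2: -13/2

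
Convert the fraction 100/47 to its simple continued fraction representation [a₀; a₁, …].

[2; 7, 1, 5]

⌊100/47⌋ = 2, remainder 6
⌊47/6⌋ = 7, remainder 5
⌊6/5⌋ = 1, remainder 1
⌊5/1⌋ = 5, remainder 0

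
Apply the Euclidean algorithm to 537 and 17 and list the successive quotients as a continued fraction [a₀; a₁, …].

537 = 31·17 + 10, so a_0 = 31
17 = 1·10 + 7, so a_1 = 1
10 = 1·7 + 3, so a_2 = 1
7 = 2·3 + 1, so a_3 = 2
3 = 3·1 + 0, so a_4 = 3

[31; 1, 1, 2, 3]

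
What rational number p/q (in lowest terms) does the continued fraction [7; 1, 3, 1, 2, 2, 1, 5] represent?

2087/268

a_0 = 7: 7/1
a_1 = 1: 8/1
a_2 = 3: 31/4
a_3 = 1: 39/5
a_4 = 2: 109/14
a_5 = 2: 257/33
a_6 = 1: 366/47
a_7 = 5: 2087/268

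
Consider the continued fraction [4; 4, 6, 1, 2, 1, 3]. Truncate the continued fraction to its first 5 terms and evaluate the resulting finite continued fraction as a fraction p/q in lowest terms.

Compute successive convergents:
a_0 = 4: 4/1
a_1 = 4: 17/4
a_2 = 6: 106/25
a_3 = 1: 123/29
a_4 = 2: 352/83

352/83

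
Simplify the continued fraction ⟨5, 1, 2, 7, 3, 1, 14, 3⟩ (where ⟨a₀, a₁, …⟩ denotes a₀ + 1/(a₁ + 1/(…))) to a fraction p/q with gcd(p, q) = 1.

Build up convergents one term at a time:
a_0 = 5: 5/1
a_1 = 1: 6/1
a_2 = 2: 17/3
a_3 = 7: 125/22
a_4 = 3: 392/69
a_5 = 1: 517/91
a_6 = 14: 7630/1343
a_7 = 3: 23407/4120

23407/4120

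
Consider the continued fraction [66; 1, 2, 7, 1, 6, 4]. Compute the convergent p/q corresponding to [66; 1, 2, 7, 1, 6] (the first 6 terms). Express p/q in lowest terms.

a_0 = 66: 66/1
a_1 = 1: 67/1
a_2 = 2: 200/3
a_3 = 7: 1467/22
a_4 = 1: 1667/25
a_5 = 6: 11469/172

11469/172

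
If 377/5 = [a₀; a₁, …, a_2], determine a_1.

2

377 ÷ 5 → quotient 75, remainder 2
5 ÷ 2 → quotient 2, remainder 1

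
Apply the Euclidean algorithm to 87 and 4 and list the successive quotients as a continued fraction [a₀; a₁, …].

[21; 1, 3]

87 = 21·4 + 3, so a_0 = 21
4 = 1·3 + 1, so a_1 = 1
3 = 3·1 + 0, so a_2 = 3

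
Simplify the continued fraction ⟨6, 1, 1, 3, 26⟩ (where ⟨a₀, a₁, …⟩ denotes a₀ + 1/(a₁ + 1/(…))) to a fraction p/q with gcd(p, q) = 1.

1209/184

Start with 26.
3 + 1/(26/1) = 3 + 1/26 = 79/26
1 + 1/(79/26) = 1 + 26/79 = 105/79
1 + 1/(105/79) = 1 + 79/105 = 184/105
6 + 1/(184/105) = 6 + 105/184 = 1209/184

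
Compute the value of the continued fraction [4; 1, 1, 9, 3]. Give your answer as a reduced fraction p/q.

Compute successive convergents:
a_0 = 4: 4/1
a_1 = 1: 5/1
a_2 = 1: 9/2
a_3 = 9: 86/19
a_4 = 3: 267/59

267/59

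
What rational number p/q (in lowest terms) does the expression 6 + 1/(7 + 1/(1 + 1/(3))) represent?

Use the convergent recurrence hₖ = aₖ·hₖ₋₁ + hₖ₋₂ (and likewise for the denominators kₖ):
a_0 = 6: 6/1
a_1 = 7: 43/7
a_2 = 1: 49/8
a_3 = 3: 190/31

190/31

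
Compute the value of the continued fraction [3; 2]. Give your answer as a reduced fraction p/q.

Start with 2.
3 + 1/(2/1) = 3 + 1/2 = 7/2

7/2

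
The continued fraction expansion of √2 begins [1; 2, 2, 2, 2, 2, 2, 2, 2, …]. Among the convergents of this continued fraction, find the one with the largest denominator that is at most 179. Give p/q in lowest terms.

239/169

List convergents until the denominator exceeds the bound:
a_0 = 1: 1/1  (≤ bound)
a_1 = 2: 3/2  (≤ bound)
a_2 = 2: 7/5  (≤ bound)
a_3 = 2: 17/12  (≤ bound)
a_4 = 2: 41/29  (≤ bound)
a_5 = 2: 99/70  (≤ bound)
a_6 = 2: 239/169  (≤ bound)
a_7 = 2: 577/408  (> 179, stop)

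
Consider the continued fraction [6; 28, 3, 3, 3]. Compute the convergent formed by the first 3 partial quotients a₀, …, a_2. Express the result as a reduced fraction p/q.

a_0 = 6: 6/1
a_1 = 28: 169/28
a_2 = 3: 513/85

513/85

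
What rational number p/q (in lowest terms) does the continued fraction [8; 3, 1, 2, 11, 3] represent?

3193/386

Start with 3.
11 + 1/(3/1) = 11 + 1/3 = 34/3
2 + 1/(34/3) = 2 + 3/34 = 71/34
1 + 1/(71/34) = 1 + 34/71 = 105/71
3 + 1/(105/71) = 3 + 71/105 = 386/105
8 + 1/(386/105) = 8 + 105/386 = 3193/386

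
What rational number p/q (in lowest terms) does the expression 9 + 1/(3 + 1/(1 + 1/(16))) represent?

Work from the innermost term outward:
Start with 16.
1 + 1/(16/1) = 1 + 1/16 = 17/16
3 + 1/(17/16) = 3 + 16/17 = 67/17
9 + 1/(67/17) = 9 + 17/67 = 620/67

620/67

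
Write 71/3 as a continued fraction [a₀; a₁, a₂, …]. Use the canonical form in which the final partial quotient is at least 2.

71 = 23·3 + 2, so a_0 = 23
3 = 1·2 + 1, so a_1 = 1
2 = 2·1 + 0, so a_2 = 2

[23; 1, 2]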